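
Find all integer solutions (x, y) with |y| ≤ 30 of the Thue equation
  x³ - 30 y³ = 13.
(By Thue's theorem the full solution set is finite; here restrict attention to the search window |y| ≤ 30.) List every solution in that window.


The equation is x³ - 30y³ = 13. For fixed y, x³ = 30·y³ + 13, so a solution requires the RHS to be a perfect cube.
Strategy: iterate y from -30 to 30, compute RHS = 30·y³ + 13, and check whether it is a (positive or negative) perfect cube.
Check small values of y:
  y = 0: RHS = 13 is not a perfect cube.
  y = 1: RHS = 43 is not a perfect cube.
  y = -1: RHS = -17 is not a perfect cube.
  y = 2: RHS = 253 is not a perfect cube.
  y = -2: RHS = -227 is not a perfect cube.
  y = 3: RHS = 823 is not a perfect cube.
  y = -3: RHS = -797 is not a perfect cube.
Continuing the search up to |y| = 30 finds no solutions either.
No (x, y) in the scanned range satisfies the equation.

No integer solutions with |y| ≤ 30.


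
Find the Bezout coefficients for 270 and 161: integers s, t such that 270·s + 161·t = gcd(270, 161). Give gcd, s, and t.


Euclidean algorithm on (270, 161) — divide until remainder is 0:
  270 = 1 · 161 + 109
  161 = 1 · 109 + 52
  109 = 2 · 52 + 5
  52 = 10 · 5 + 2
  5 = 2 · 2 + 1
  2 = 2 · 1 + 0
gcd(270, 161) = 1.
Track Bezout coefficients alongside the remainders: start with r₀ = 270 = a·1 + b·0 (s = 1, t = 0) and r₁ = 161 = a·0 + b·1 (s = 0, t = 1); each new remainder r_{k+1} = r_{k-1} − q_k·r_k inherits s_{k+1} = s_{k-1} − q_k·s_k, t_{k+1} = t_{k-1} − q_k·t_k, so r_k = a·s_k + b·t_k at every step:
  q = 1: r = 109, s = 1 − 1·0 = 1, t = 0 − 1·1 = -1  (check: 270·1 + 161·(-1) = 109)
  q = 1: r = 52, s = 0 − 1·1 = -1, t = 1 − 1·(-1) = 2  (check: 270·(-1) + 161·2 = 52)
  q = 2: r = 5, s = 1 − 2·(-1) = 3, t = -1 − 2·2 = -5  (check: 270·3 + 161·(-5) = 5)
  q = 10: r = 2, s = -1 − 10·3 = -31, t = 2 − 10·(-5) = 52  (check: 270·(-31) + 161·52 = 2)
  q = 2: r = 1, s = 3 − 2·(-31) = 65, t = -5 − 2·52 = -109  (check: 270·65 + 161·(-109) = 1)
The row with r = 1 (the gcd) gives the Bezout coefficients s = 65, t = -109.
Result: 270 · (65) + 161 · (-109) = 1.

gcd(270, 161) = 1; s = 65, t = -109 (check: 270·65 + 161·(-109) = 1).


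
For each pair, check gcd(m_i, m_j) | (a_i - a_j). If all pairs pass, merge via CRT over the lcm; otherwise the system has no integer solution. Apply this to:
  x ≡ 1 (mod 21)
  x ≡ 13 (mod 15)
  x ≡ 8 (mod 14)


Moduli 21, 15, 14 are not pairwise coprime, so CRT works modulo lcm(m_i) when all pairwise compatibility conditions hold.
Pairwise compatibility: gcd(m_i, m_j) must divide a_i - a_j for every pair.
Merge one congruence at a time:
  Start: x ≡ 1 (mod 21).
  Combine with x ≡ 13 (mod 15): gcd(21, 15) = 3; 13 - 1 = 12, which IS divisible by 3, so compatible.
    Write x = 1 + 21·t and substitute into x ≡ 13 (mod 15): 21·t ≡ 13 − 1 = 12 (mod 15).
    Divide the congruence (and modulus) by g = 3: 7·t ≡ 4 (mod 5).
    Reduce coefficients mod 5: 2·t ≡ 4 (mod 5).
    The inverse of 2 mod 5 is 3 (since 2·3 = 6 = 1·5 + 1), so t ≡ 3·4 = 12 ≡ 2 (mod 5).
    Then x = 1 + 21·2 = 43, valid modulo lcm(21, 15) = 105: x ≡ 43 (mod 105).
  Combine with x ≡ 8 (mod 14): gcd(105, 14) = 7; 8 - 43 = -35, which IS divisible by 7, so compatible.
    Write x = 43 + 105·t and substitute into x ≡ 8 (mod 14): 105·t ≡ 8 − 43 = -35 (mod 14).
    Divide the congruence (and modulus) by g = 7: 15·t ≡ -5 (mod 2).
    Reduce coefficients mod 2: 1·t ≡ 1 (mod 2).
    So t ≡ 1 (mod 2).
    Then x = 43 + 105·1 = 148, valid modulo lcm(105, 14) = 210: x ≡ 148 (mod 210).
Verify: 148 mod 21 = 1, 148 mod 15 = 13, 148 mod 14 = 8.

x ≡ 148 (mod 210).


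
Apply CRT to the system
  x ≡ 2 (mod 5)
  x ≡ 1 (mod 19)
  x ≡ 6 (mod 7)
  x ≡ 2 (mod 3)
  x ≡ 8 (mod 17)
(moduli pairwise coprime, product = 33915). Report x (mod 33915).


Product of moduli M = 5 · 19 · 7 · 3 · 17 = 33915.
Merge one congruence at a time:
  Start: x ≡ 2 (mod 5).
  Combine with x ≡ 1 (mod 19); new modulus lcm = 95.
    Write x = 2 + 5·t and substitute into x ≡ 1 (mod 19): 5·t ≡ 1 − 2 = -1 (mod 19).
    Reduce coefficients mod 19: 5·t ≡ 18 (mod 19).
    The inverse of 5 mod 19 is 4 (since 5·4 = 20 = 1·19 + 1), so t ≡ 4·18 = 72 ≡ 15 (mod 19).
    Then x = 2 + 5·15 = 77, valid modulo lcm(5, 19) = 95: x ≡ 77 (mod 95).
  Combine with x ≡ 6 (mod 7); new modulus lcm = 665.
    Write x = 77 + 95·t and substitute into x ≡ 6 (mod 7): 95·t ≡ 6 − 77 = -71 (mod 7).
    Reduce coefficients mod 7: 4·t ≡ 6 (mod 7).
    The inverse of 4 mod 7 is 2 (since 4·2 = 8 = 1·7 + 1), so t ≡ 2·6 = 12 ≡ 5 (mod 7).
    Then x = 77 + 95·5 = 552, valid modulo lcm(95, 7) = 665: x ≡ 552 (mod 665).
  Combine with x ≡ 2 (mod 3); new modulus lcm = 1995.
    Write x = 552 + 665·t and substitute into x ≡ 2 (mod 3): 665·t ≡ 2 − 552 = -550 (mod 3).
    Reduce coefficients mod 3: 2·t ≡ 2 (mod 3).
    The inverse of 2 mod 3 is 2 (since 2·2 = 4 = 1·3 + 1), so t ≡ 2·2 = 4 ≡ 1 (mod 3).
    Then x = 552 + 665·1 = 1217, valid modulo lcm(665, 3) = 1995: x ≡ 1217 (mod 1995).
  Combine with x ≡ 8 (mod 17); new modulus lcm = 33915.
    Write x = 1217 + 1995·t and substitute into x ≡ 8 (mod 17): 1995·t ≡ 8 − 1217 = -1209 (mod 17).
    Reduce coefficients mod 17: 6·t ≡ 15 (mod 17).
    The inverse of 6 mod 17 is 3 (since 6·3 = 18 = 1·17 + 1), so t ≡ 3·15 = 45 ≡ 11 (mod 17).
    Then x = 1217 + 1995·11 = 23162, valid modulo lcm(1995, 17) = 33915: x ≡ 23162 (mod 33915).
Verify against each original: 23162 mod 5 = 2, 23162 mod 19 = 1, 23162 mod 7 = 6, 23162 mod 3 = 2, 23162 mod 17 = 8.

x ≡ 23162 (mod 33915).


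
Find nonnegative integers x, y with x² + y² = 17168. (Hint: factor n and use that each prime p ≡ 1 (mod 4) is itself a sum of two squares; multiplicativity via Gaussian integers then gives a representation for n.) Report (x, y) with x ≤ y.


Step 1: Factor n = 17168 = 2^4 · 29 · 37.
Step 2: Check the mod-4 condition on each prime factor: 2 = 2 (special); 29 ≡ 1 (mod 4), exponent 1; 37 ≡ 1 (mod 4), exponent 1.
All primes ≡ 3 (mod 4) appear to even exponent (or don't appear), so by the two-squares theorem n IS expressible as a sum of two squares.
Step 3: Build a representation. Group n = k² · m with k = 4 and m = 29 · 37 = 1073 (a product of primes ≡ 1 (mod 4)); a representation of m scales to one of n via (k·x)² + (k·y)² = k²(x² + y²). Each prime p ≡ 1 (mod 4) is itself a sum of two squares; find a² by testing p − a² for a perfect square:
  29: 29 − 1² = 28, 29 − 2² = 25 = 5² ⇒ 29 = 2² + 5².
  37: 37 − 1² = 36 = 6² ⇒ 37 = 1² + 6².
  Combine using the Brahmagupta–Fibonacci identity (a² + b²)(c² + d²) = (ac − bd)² + (ad + bc)² = (ac + bd)² + (ad − bc)²:
  29 · 37 = 1073: from (2² + 5²)(1² + 6²), take (2·1 − 5·6, 2·6 + 5·1) = (2 − 30, 12 + 5) = (-28, 17); dropping signs (only squares matter) gives (28, 17); check 28² + 17² = 784 + 289 = 1073 ✓.
  Scale by k = 4: (4·28, 4·17) = (112, 68).
Step 4: Order so x ≤ y and verify: 68² + 112² = 4624 + 12544 = 17168 = n. ✓

n = 17168 = 68² + 112² (one valid representation with x ≤ y).


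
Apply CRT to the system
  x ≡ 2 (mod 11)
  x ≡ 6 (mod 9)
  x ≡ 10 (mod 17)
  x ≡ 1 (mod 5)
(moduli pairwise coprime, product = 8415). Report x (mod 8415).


Product of moduli M = 11 · 9 · 17 · 5 = 8415.
Merge one congruence at a time:
  Start: x ≡ 2 (mod 11).
  Combine with x ≡ 6 (mod 9); new modulus lcm = 99.
    Write x = 2 + 11·t and substitute into x ≡ 6 (mod 9): 11·t ≡ 6 − 2 = 4 (mod 9).
    Reduce coefficients mod 9: 2·t ≡ 4 (mod 9).
    The inverse of 2 mod 9 is 5 (since 2·5 = 10 = 1·9 + 1), so t ≡ 5·4 = 20 ≡ 2 (mod 9).
    Then x = 2 + 11·2 = 24, valid modulo lcm(11, 9) = 99: x ≡ 24 (mod 99).
  Combine with x ≡ 10 (mod 17); new modulus lcm = 1683.
    Write x = 24 + 99·t and substitute into x ≡ 10 (mod 17): 99·t ≡ 10 − 24 = -14 (mod 17).
    Reduce coefficients mod 17: 14·t ≡ 3 (mod 17).
    The inverse of 14 mod 17 is 11 (since 14·11 = 154 = 9·17 + 1), so t ≡ 11·3 = 33 ≡ 16 (mod 17).
    Then x = 24 + 99·16 = 1608, valid modulo lcm(99, 17) = 1683: x ≡ 1608 (mod 1683).
  Combine with x ≡ 1 (mod 5); new modulus lcm = 8415.
    Write x = 1608 + 1683·t and substitute into x ≡ 1 (mod 5): 1683·t ≡ 1 − 1608 = -1607 (mod 5).
    Reduce coefficients mod 5: 3·t ≡ 3 (mod 5).
    The inverse of 3 mod 5 is 2 (since 3·2 = 6 = 1·5 + 1), so t ≡ 2·3 = 6 ≡ 1 (mod 5).
    Then x = 1608 + 1683·1 = 3291, valid modulo lcm(1683, 5) = 8415: x ≡ 3291 (mod 8415).
Verify against each original: 3291 mod 11 = 2, 3291 mod 9 = 6, 3291 mod 17 = 10, 3291 mod 5 = 1.

x ≡ 3291 (mod 8415).


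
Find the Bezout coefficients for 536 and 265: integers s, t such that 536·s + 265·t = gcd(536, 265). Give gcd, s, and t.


Euclidean algorithm on (536, 265) — divide until remainder is 0:
  536 = 2 · 265 + 6
  265 = 44 · 6 + 1
  6 = 6 · 1 + 0
gcd(536, 265) = 1.
Track Bezout coefficients alongside the remainders: start with r₀ = 536 = a·1 + b·0 (s = 1, t = 0) and r₁ = 265 = a·0 + b·1 (s = 0, t = 1); each new remainder r_{k+1} = r_{k-1} − q_k·r_k inherits s_{k+1} = s_{k-1} − q_k·s_k, t_{k+1} = t_{k-1} − q_k·t_k, so r_k = a·s_k + b·t_k at every step:
  q = 2: r = 6, s = 1 − 2·0 = 1, t = 0 − 2·1 = -2  (check: 536·1 + 265·(-2) = 6)
  q = 44: r = 1, s = 0 − 44·1 = -44, t = 1 − 44·(-2) = 89  (check: 536·(-44) + 265·89 = 1)
The row with r = 1 (the gcd) gives the Bezout coefficients s = -44, t = 89.
Result: 536 · (-44) + 265 · (89) = 1.

gcd(536, 265) = 1; s = -44, t = 89 (check: 536·(-44) + 265·89 = 1).


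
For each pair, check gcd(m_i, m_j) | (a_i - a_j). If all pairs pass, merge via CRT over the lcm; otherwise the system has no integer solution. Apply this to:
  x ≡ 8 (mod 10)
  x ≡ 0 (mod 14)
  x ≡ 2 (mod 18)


Moduli 10, 14, 18 are not pairwise coprime, so CRT works modulo lcm(m_i) when all pairwise compatibility conditions hold.
Pairwise compatibility: gcd(m_i, m_j) must divide a_i - a_j for every pair.
Merge one congruence at a time:
  Start: x ≡ 8 (mod 10).
  Combine with x ≡ 0 (mod 14): gcd(10, 14) = 2; 0 - 8 = -8, which IS divisible by 2, so compatible.
    Write x = 8 + 10·t and substitute into x ≡ 0 (mod 14): 10·t ≡ 0 − 8 = -8 (mod 14).
    Divide the congruence (and modulus) by g = 2: 5·t ≡ -4 (mod 7).
    Reduce coefficients mod 7: 5·t ≡ 3 (mod 7).
    The inverse of 5 mod 7 is 3 (since 5·3 = 15 = 2·7 + 1), so t ≡ 3·3 = 9 ≡ 2 (mod 7).
    Then x = 8 + 10·2 = 28, valid modulo lcm(10, 14) = 70: x ≡ 28 (mod 70).
  Combine with x ≡ 2 (mod 18): gcd(70, 18) = 2; 2 - 28 = -26, which IS divisible by 2, so compatible.
    Write x = 28 + 70·t and substitute into x ≡ 2 (mod 18): 70·t ≡ 2 − 28 = -26 (mod 18).
    Divide the congruence (and modulus) by g = 2: 35·t ≡ -13 (mod 9).
    Reduce coefficients mod 9: 8·t ≡ 5 (mod 9).
    The inverse of 8 mod 9 is 8 (since 8·8 = 64 = 7·9 + 1), so t ≡ 8·5 = 40 ≡ 4 (mod 9).
    Then x = 28 + 70·4 = 308, valid modulo lcm(70, 18) = 630: x ≡ 308 (mod 630).
Verify: 308 mod 10 = 8, 308 mod 14 = 0, 308 mod 18 = 2.

x ≡ 308 (mod 630).


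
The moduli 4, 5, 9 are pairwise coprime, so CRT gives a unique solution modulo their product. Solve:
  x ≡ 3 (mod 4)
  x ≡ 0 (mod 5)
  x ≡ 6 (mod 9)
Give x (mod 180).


Moduli 4, 5, 9 are pairwise coprime; by CRT there is a unique solution modulo M = 4 · 5 · 9 = 180.
Solve pairwise, accumulating the modulus:
  Start with x ≡ 3 (mod 4).
  Combine with x ≡ 0 (mod 5): since gcd(4, 5) = 1, we get a unique residue mod 20.
    Write x = 3 + 4·t and substitute into x ≡ 0 (mod 5): 4·t ≡ 0 − 3 = -3 (mod 5).
    Reduce coefficients mod 5: 4·t ≡ 2 (mod 5).
    The inverse of 4 mod 5 is 4 (since 4·4 = 16 = 3·5 + 1), so t ≡ 4·2 = 8 ≡ 3 (mod 5).
    Then x = 3 + 4·3 = 15, valid modulo lcm(4, 5) = 20: x ≡ 15 (mod 20).
  Combine with x ≡ 6 (mod 9): since gcd(20, 9) = 1, we get a unique residue mod 180.
    Write x = 15 + 20·t and substitute into x ≡ 6 (mod 9): 20·t ≡ 6 − 15 = -9 (mod 9).
    Reduce coefficients mod 9: 2·t ≡ 0 (mod 9).
    The inverse of 2 mod 9 is 5 (since 2·5 = 10 = 1·9 + 1), so t ≡ 5·0 = 0 ≡ 0 (mod 9).
    Then x = 15 + 20·0 = 15, valid modulo lcm(20, 9) = 180: x ≡ 15 (mod 180).
Verify: 15 mod 4 = 3 ✓, 15 mod 5 = 0 ✓, 15 mod 9 = 6 ✓.

x ≡ 15 (mod 180).


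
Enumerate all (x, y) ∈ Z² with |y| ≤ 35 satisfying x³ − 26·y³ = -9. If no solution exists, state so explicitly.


The equation is x³ - 26y³ = -9. For fixed y, x³ = 26·y³ − 9, so a solution requires the RHS to be a perfect cube.
Strategy: iterate y from -35 to 35, compute RHS = 26·y³ − 9, and check whether it is a (positive or negative) perfect cube.
Check small values of y:
  y = 0: RHS = -9 is not a perfect cube.
  y = 1: RHS = 17 is not a perfect cube.
  y = -1: RHS = -35 is not a perfect cube.
  y = 2: RHS = 199 is not a perfect cube.
  y = -2: RHS = -217 is not a perfect cube.
  y = 3: RHS = 693 is not a perfect cube.
  y = -3: RHS = -711 is not a perfect cube.
Continuing the search up to |y| = 35 finds no solutions either.
No (x, y) in the scanned range satisfies the equation.

No integer solutions with |y| ≤ 35.


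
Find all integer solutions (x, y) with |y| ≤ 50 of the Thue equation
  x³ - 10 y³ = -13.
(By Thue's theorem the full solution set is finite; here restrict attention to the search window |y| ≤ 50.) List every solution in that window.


The equation is x³ - 10y³ = -13. For fixed y, x³ = 10·y³ − 13, so a solution requires the RHS to be a perfect cube.
Strategy: iterate y from -50 to 50, compute RHS = 10·y³ − 13, and check whether it is a (positive or negative) perfect cube.
Check small values of y:
  y = 0: RHS = -13 is not a perfect cube.
  y = 1: RHS = -3 is not a perfect cube.
  y = -1: RHS = -23 is not a perfect cube.
  y = 2: RHS = 67 is not a perfect cube.
  y = -2: RHS = -93 is not a perfect cube.
  y = 3: RHS = 257 is not a perfect cube.
  y = -3: RHS = -283 is not a perfect cube.
Continuing the search up to |y| = 50 finds no solutions either.
No (x, y) in the scanned range satisfies the equation.

No integer solutions with |y| ≤ 50.


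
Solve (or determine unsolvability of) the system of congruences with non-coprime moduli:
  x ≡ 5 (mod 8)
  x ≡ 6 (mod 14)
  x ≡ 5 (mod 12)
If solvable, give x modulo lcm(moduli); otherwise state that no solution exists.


Moduli 8, 14, 12 are not pairwise coprime, so CRT works modulo lcm(m_i) when all pairwise compatibility conditions hold.
Pairwise compatibility: gcd(m_i, m_j) must divide a_i - a_j for every pair.
Merge one congruence at a time:
  Start: x ≡ 5 (mod 8).
  Combine with x ≡ 6 (mod 14): gcd(8, 14) = 2, and 6 - 5 = 1 is NOT divisible by 2.
    ⇒ system is inconsistent (no integer solution).

No solution (the system is inconsistent).


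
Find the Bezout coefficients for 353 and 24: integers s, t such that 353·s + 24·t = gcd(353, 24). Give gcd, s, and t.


Euclidean algorithm on (353, 24) — divide until remainder is 0:
  353 = 14 · 24 + 17
  24 = 1 · 17 + 7
  17 = 2 · 7 + 3
  7 = 2 · 3 + 1
  3 = 3 · 1 + 0
gcd(353, 24) = 1.
Track Bezout coefficients alongside the remainders: start with r₀ = 353 = a·1 + b·0 (s = 1, t = 0) and r₁ = 24 = a·0 + b·1 (s = 0, t = 1); each new remainder r_{k+1} = r_{k-1} − q_k·r_k inherits s_{k+1} = s_{k-1} − q_k·s_k, t_{k+1} = t_{k-1} − q_k·t_k, so r_k = a·s_k + b·t_k at every step:
  q = 14: r = 17, s = 1 − 14·0 = 1, t = 0 − 14·1 = -14  (check: 353·1 + 24·(-14) = 17)
  q = 1: r = 7, s = 0 − 1·1 = -1, t = 1 − 1·(-14) = 15  (check: 353·(-1) + 24·15 = 7)
  q = 2: r = 3, s = 1 − 2·(-1) = 3, t = -14 − 2·15 = -44  (check: 353·3 + 24·(-44) = 3)
  q = 2: r = 1, s = -1 − 2·3 = -7, t = 15 − 2·(-44) = 103  (check: 353·(-7) + 24·103 = 1)
The row with r = 1 (the gcd) gives the Bezout coefficients s = -7, t = 103.
Result: 353 · (-7) + 24 · (103) = 1.

gcd(353, 24) = 1; s = -7, t = 103 (check: 353·(-7) + 24·103 = 1).


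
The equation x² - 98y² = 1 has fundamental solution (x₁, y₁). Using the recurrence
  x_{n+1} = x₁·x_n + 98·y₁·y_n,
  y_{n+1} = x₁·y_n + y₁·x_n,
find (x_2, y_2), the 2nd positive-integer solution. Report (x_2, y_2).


Step 1: Find the fundamental solution (x₁, y₁) of x² - 98y² = 1.
  Expand √98 as a continued fraction. a₀ = ⌊√98⌋ = 9; iterate m_{k+1} = d_k·a_k − m_k, d_{k+1} = (98 − m_{k+1}²)/d_k, a_{k+1} = ⌊(a₀ + m_{k+1})/d_{k+1}⌋ (starting m₀ = 0, d₀ = 1), with convergents p_k = a_k·p_{k-1} + p_{k-2}, q_k = a_k·q_{k-1} + q_{k-2} (p₋₁ = 1, q₋₁ = 0):
  k = 0: a₀ = 9; p₀/q₀ = 9/1; p₀² − 98·q₀² = 81 − 98 = -17.
  k = 1: m = 9, d = 17, a = ⌊(9 + 9)/17⌋ = 1; p/q = (1·9 + 1)/(1·1 + 0) = 10/1; p² − 98·q² = 100 − 98 = 2.
  k = 2: m = 8, d = 2, a = ⌊(9 + 8)/2⌋ = 8; p/q = (8·10 + 9)/(8·1 + 1) = 89/9; p² − 98·q² = 7921 − 7938 = -17.
  k = 3: m = 8, d = 17, a = ⌊(9 + 8)/17⌋ = 1; p/q = (1·89 + 10)/(1·9 + 1) = 99/10; p² − 98·q² = 9801 − 9800 = 1.
  The first convergent with p² − 98·q² = 1 gives the fundamental solution (x₁, y₁) = (99, 10).
Step 2: Apply the recurrence (x_{n+1}, y_{n+1}) = (x₁x_n + 98y₁y_n, x₁y_n + y₁x_n) repeatedly.
  From (x_1, y_1) = (99, 10): x_2 = 99·99 + 98·10·10 = 19601; y_2 = 99·10 + 10·99 = 1980.
Step 3: Verify x_2² - 98·y_2² = 384199201 - 384199200 = 1 (should be 1). ✓

(x_1, y_1) = (99, 10); (x_2, y_2) = (19601, 1980).


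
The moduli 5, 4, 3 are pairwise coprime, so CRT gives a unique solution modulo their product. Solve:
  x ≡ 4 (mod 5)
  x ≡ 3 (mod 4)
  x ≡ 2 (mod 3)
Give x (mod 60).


Moduli 5, 4, 3 are pairwise coprime; by CRT there is a unique solution modulo M = 5 · 4 · 3 = 60.
Solve pairwise, accumulating the modulus:
  Start with x ≡ 4 (mod 5).
  Combine with x ≡ 3 (mod 4): since gcd(5, 4) = 1, we get a unique residue mod 20.
    Write x = 4 + 5·t and substitute into x ≡ 3 (mod 4): 5·t ≡ 3 − 4 = -1 (mod 4).
    Reduce coefficients mod 4: 1·t ≡ 3 (mod 4).
    So t ≡ 3 (mod 4).
    Then x = 4 + 5·3 = 19, valid modulo lcm(5, 4) = 20: x ≡ 19 (mod 20).
  Combine with x ≡ 2 (mod 3): since gcd(20, 3) = 1, we get a unique residue mod 60.
    Write x = 19 + 20·t and substitute into x ≡ 2 (mod 3): 20·t ≡ 2 − 19 = -17 (mod 3).
    Reduce coefficients mod 3: 2·t ≡ 1 (mod 3).
    The inverse of 2 mod 3 is 2 (since 2·2 = 4 = 1·3 + 1), so t ≡ 2·1 = 2 ≡ 2 (mod 3).
    Then x = 19 + 20·2 = 59, valid modulo lcm(20, 3) = 60: x ≡ 59 (mod 60).
Verify: 59 mod 5 = 4 ✓, 59 mod 4 = 3 ✓, 59 mod 3 = 2 ✓.

x ≡ 59 (mod 60).


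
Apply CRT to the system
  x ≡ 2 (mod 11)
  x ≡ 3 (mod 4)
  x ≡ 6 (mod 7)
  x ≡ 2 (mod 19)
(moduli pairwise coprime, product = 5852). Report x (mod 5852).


Product of moduli M = 11 · 4 · 7 · 19 = 5852.
Merge one congruence at a time:
  Start: x ≡ 2 (mod 11).
  Combine with x ≡ 3 (mod 4); new modulus lcm = 44.
    Write x = 2 + 11·t and substitute into x ≡ 3 (mod 4): 11·t ≡ 3 − 2 = 1 (mod 4).
    Reduce coefficients mod 4: 3·t ≡ 1 (mod 4).
    The inverse of 3 mod 4 is 3 (since 3·3 = 9 = 2·4 + 1), so t ≡ 3·1 = 3 ≡ 3 (mod 4).
    Then x = 2 + 11·3 = 35, valid modulo lcm(11, 4) = 44: x ≡ 35 (mod 44).
  Combine with x ≡ 6 (mod 7); new modulus lcm = 308.
    Write x = 35 + 44·t and substitute into x ≡ 6 (mod 7): 44·t ≡ 6 − 35 = -29 (mod 7).
    Reduce coefficients mod 7: 2·t ≡ 6 (mod 7).
    The inverse of 2 mod 7 is 4 (since 2·4 = 8 = 1·7 + 1), so t ≡ 4·6 = 24 ≡ 3 (mod 7).
    Then x = 35 + 44·3 = 167, valid modulo lcm(44, 7) = 308: x ≡ 167 (mod 308).
  Combine with x ≡ 2 (mod 19); new modulus lcm = 5852.
    Write x = 167 + 308·t and substitute into x ≡ 2 (mod 19): 308·t ≡ 2 − 167 = -165 (mod 19).
    Reduce coefficients mod 19: 4·t ≡ 6 (mod 19).
    The inverse of 4 mod 19 is 5 (since 4·5 = 20 = 1·19 + 1), so t ≡ 5·6 = 30 ≡ 11 (mod 19).
    Then x = 167 + 308·11 = 3555, valid modulo lcm(308, 19) = 5852: x ≡ 3555 (mod 5852).
Verify against each original: 3555 mod 11 = 2, 3555 mod 4 = 3, 3555 mod 7 = 6, 3555 mod 19 = 2.

x ≡ 3555 (mod 5852).


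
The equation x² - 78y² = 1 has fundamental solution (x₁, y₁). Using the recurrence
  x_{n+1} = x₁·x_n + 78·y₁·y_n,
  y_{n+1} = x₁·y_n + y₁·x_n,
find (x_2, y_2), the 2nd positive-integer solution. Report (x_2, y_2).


Step 1: Find the fundamental solution (x₁, y₁) of x² - 78y² = 1.
  Expand √78 as a continued fraction. a₀ = ⌊√78⌋ = 8; iterate m_{k+1} = d_k·a_k − m_k, d_{k+1} = (78 − m_{k+1}²)/d_k, a_{k+1} = ⌊(a₀ + m_{k+1})/d_{k+1}⌋ (starting m₀ = 0, d₀ = 1), with convergents p_k = a_k·p_{k-1} + p_{k-2}, q_k = a_k·q_{k-1} + q_{k-2} (p₋₁ = 1, q₋₁ = 0):
  k = 0: a₀ = 8; p₀/q₀ = 8/1; p₀² − 78·q₀² = 64 − 78 = -14.
  k = 1: m = 8, d = 14, a = ⌊(8 + 8)/14⌋ = 1; p/q = (1·8 + 1)/(1·1 + 0) = 9/1; p² − 78·q² = 81 − 78 = 3.
  k = 2: m = 6, d = 3, a = ⌊(8 + 6)/3⌋ = 4; p/q = (4·9 + 8)/(4·1 + 1) = 44/5; p² − 78·q² = 1936 − 1950 = -14.
  k = 3: m = 6, d = 14, a = ⌊(8 + 6)/14⌋ = 1; p/q = (1·44 + 9)/(1·5 + 1) = 53/6; p² − 78·q² = 2809 − 2808 = 1.
  The first convergent with p² − 78·q² = 1 gives the fundamental solution (x₁, y₁) = (53, 6).
Step 2: Apply the recurrence (x_{n+1}, y_{n+1}) = (x₁x_n + 78y₁y_n, x₁y_n + y₁x_n) repeatedly.
  From (x_1, y_1) = (53, 6): x_2 = 53·53 + 78·6·6 = 5617; y_2 = 53·6 + 6·53 = 636.
Step 3: Verify x_2² - 78·y_2² = 31550689 - 31550688 = 1 (should be 1). ✓

(x_1, y_1) = (53, 6); (x_2, y_2) = (5617, 636).


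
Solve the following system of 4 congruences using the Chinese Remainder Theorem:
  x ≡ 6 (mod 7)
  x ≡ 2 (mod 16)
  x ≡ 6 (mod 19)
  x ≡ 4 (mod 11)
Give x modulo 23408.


Product of moduli M = 7 · 16 · 19 · 11 = 23408.
Merge one congruence at a time:
  Start: x ≡ 6 (mod 7).
  Combine with x ≡ 2 (mod 16); new modulus lcm = 112.
    Write x = 6 + 7·t and substitute into x ≡ 2 (mod 16): 7·t ≡ 2 − 6 = -4 (mod 16).
    Reduce coefficients mod 16: 7·t ≡ 12 (mod 16).
    The inverse of 7 mod 16 is 7 (since 7·7 = 49 = 3·16 + 1), so t ≡ 7·12 = 84 ≡ 4 (mod 16).
    Then x = 6 + 7·4 = 34, valid modulo lcm(7, 16) = 112: x ≡ 34 (mod 112).
  Combine with x ≡ 6 (mod 19); new modulus lcm = 2128.
    Write x = 34 + 112·t and substitute into x ≡ 6 (mod 19): 112·t ≡ 6 − 34 = -28 (mod 19).
    Reduce coefficients mod 19: 17·t ≡ 10 (mod 19).
    The inverse of 17 mod 19 is 9 (since 17·9 = 153 = 8·19 + 1), so t ≡ 9·10 = 90 ≡ 14 (mod 19).
    Then x = 34 + 112·14 = 1602, valid modulo lcm(112, 19) = 2128: x ≡ 1602 (mod 2128).
  Combine with x ≡ 4 (mod 11); new modulus lcm = 23408.
    Write x = 1602 + 2128·t and substitute into x ≡ 4 (mod 11): 2128·t ≡ 4 − 1602 = -1598 (mod 11).
    Reduce coefficients mod 11: 5·t ≡ 8 (mod 11).
    The inverse of 5 mod 11 is 9 (since 5·9 = 45 = 4·11 + 1), so t ≡ 9·8 = 72 ≡ 6 (mod 11).
    Then x = 1602 + 2128·6 = 14370, valid modulo lcm(2128, 11) = 23408: x ≡ 14370 (mod 23408).
Verify against each original: 14370 mod 7 = 6, 14370 mod 16 = 2, 14370 mod 19 = 6, 14370 mod 11 = 4.

x ≡ 14370 (mod 23408).


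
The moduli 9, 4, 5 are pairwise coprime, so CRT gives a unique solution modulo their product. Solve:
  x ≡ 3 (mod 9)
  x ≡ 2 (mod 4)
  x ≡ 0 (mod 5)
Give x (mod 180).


Moduli 9, 4, 5 are pairwise coprime; by CRT there is a unique solution modulo M = 9 · 4 · 5 = 180.
Solve pairwise, accumulating the modulus:
  Start with x ≡ 3 (mod 9).
  Combine with x ≡ 2 (mod 4): since gcd(9, 4) = 1, we get a unique residue mod 36.
    Write x = 3 + 9·t and substitute into x ≡ 2 (mod 4): 9·t ≡ 2 − 3 = -1 (mod 4).
    Reduce coefficients mod 4: 1·t ≡ 3 (mod 4).
    So t ≡ 3 (mod 4).
    Then x = 3 + 9·3 = 30, valid modulo lcm(9, 4) = 36: x ≡ 30 (mod 36).
  Combine with x ≡ 0 (mod 5): since gcd(36, 5) = 1, we get a unique residue mod 180.
    Write x = 30 + 36·t and substitute into x ≡ 0 (mod 5): 36·t ≡ 0 − 30 = -30 (mod 5).
    Reduce coefficients mod 5: 1·t ≡ 0 (mod 5).
    So t ≡ 0 (mod 5).
    Then x = 30 + 36·0 = 30, valid modulo lcm(36, 5) = 180: x ≡ 30 (mod 180).
Verify: 30 mod 9 = 3 ✓, 30 mod 4 = 2 ✓, 30 mod 5 = 0 ✓.

x ≡ 30 (mod 180).


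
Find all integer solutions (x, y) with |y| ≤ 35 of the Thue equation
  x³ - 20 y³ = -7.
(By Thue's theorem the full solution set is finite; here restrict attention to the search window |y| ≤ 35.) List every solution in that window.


The equation is x³ - 20y³ = -7. For fixed y, x³ = 20·y³ − 7, so a solution requires the RHS to be a perfect cube.
Strategy: iterate y from -35 to 35, compute RHS = 20·y³ − 7, and check whether it is a (positive or negative) perfect cube.
Check small values of y:
  y = 0: RHS = -7 is not a perfect cube.
  y = 1: RHS = 13 is not a perfect cube.
  y = -1: RHS = -27 = (-3)³ ⇒ x = -3 works.
  y = 2: RHS = 153 is not a perfect cube.
  y = -2: RHS = -167 is not a perfect cube.
  y = 3: RHS = 533 is not a perfect cube.
  y = -3: RHS = -547 is not a perfect cube.
Continuing the search up to |y| = 35 finds no further solutions beyond those listed.
Collected solutions: (-3, -1).

Solutions (with |y| ≤ 35): (-3, -1).


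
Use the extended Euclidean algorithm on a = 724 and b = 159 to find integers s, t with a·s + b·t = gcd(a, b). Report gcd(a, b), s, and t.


Euclidean algorithm on (724, 159) — divide until remainder is 0:
  724 = 4 · 159 + 88
  159 = 1 · 88 + 71
  88 = 1 · 71 + 17
  71 = 4 · 17 + 3
  17 = 5 · 3 + 2
  3 = 1 · 2 + 1
  2 = 2 · 1 + 0
gcd(724, 159) = 1.
Track Bezout coefficients alongside the remainders: start with r₀ = 724 = a·1 + b·0 (s = 1, t = 0) and r₁ = 159 = a·0 + b·1 (s = 0, t = 1); each new remainder r_{k+1} = r_{k-1} − q_k·r_k inherits s_{k+1} = s_{k-1} − q_k·s_k, t_{k+1} = t_{k-1} − q_k·t_k, so r_k = a·s_k + b·t_k at every step:
  q = 4: r = 88, s = 1 − 4·0 = 1, t = 0 − 4·1 = -4  (check: 724·1 + 159·(-4) = 88)
  q = 1: r = 71, s = 0 − 1·1 = -1, t = 1 − 1·(-4) = 5  (check: 724·(-1) + 159·5 = 71)
  q = 1: r = 17, s = 1 − 1·(-1) = 2, t = -4 − 1·5 = -9  (check: 724·2 + 159·(-9) = 17)
  q = 4: r = 3, s = -1 − 4·2 = -9, t = 5 − 4·(-9) = 41  (check: 724·(-9) + 159·41 = 3)
  q = 5: r = 2, s = 2 − 5·(-9) = 47, t = -9 − 5·41 = -214  (check: 724·47 + 159·(-214) = 2)
  q = 1: r = 1, s = -9 − 1·47 = -56, t = 41 − 1·(-214) = 255  (check: 724·(-56) + 159·255 = 1)
The row with r = 1 (the gcd) gives the Bezout coefficients s = -56, t = 255.
Result: 724 · (-56) + 159 · (255) = 1.

gcd(724, 159) = 1; s = -56, t = 255 (check: 724·(-56) + 159·255 = 1).


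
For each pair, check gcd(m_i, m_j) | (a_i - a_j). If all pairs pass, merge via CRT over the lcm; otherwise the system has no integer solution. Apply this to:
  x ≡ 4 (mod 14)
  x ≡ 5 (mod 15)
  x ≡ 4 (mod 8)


Moduli 14, 15, 8 are not pairwise coprime, so CRT works modulo lcm(m_i) when all pairwise compatibility conditions hold.
Pairwise compatibility: gcd(m_i, m_j) must divide a_i - a_j for every pair.
Merge one congruence at a time:
  Start: x ≡ 4 (mod 14).
  Combine with x ≡ 5 (mod 15): gcd(14, 15) = 1; 5 - 4 = 1, which IS divisible by 1, so compatible.
    Write x = 4 + 14·t and substitute into x ≡ 5 (mod 15): 14·t ≡ 5 − 4 = 1 (mod 15).
    The inverse of 14 mod 15 is 14 (since 14·14 = 196 = 13·15 + 1), so t ≡ 14·1 = 14 ≡ 14 (mod 15).
    Then x = 4 + 14·14 = 200, valid modulo lcm(14, 15) = 210: x ≡ 200 (mod 210).
  Combine with x ≡ 4 (mod 8): gcd(210, 8) = 2; 4 - 200 = -196, which IS divisible by 2, so compatible.
    Write x = 200 + 210·t and substitute into x ≡ 4 (mod 8): 210·t ≡ 4 − 200 = -196 (mod 8).
    Divide the congruence (and modulus) by g = 2: 105·t ≡ -98 (mod 4).
    Reduce coefficients mod 4: 1·t ≡ 2 (mod 4).
    So t ≡ 2 (mod 4).
    Then x = 200 + 210·2 = 620, valid modulo lcm(210, 8) = 840: x ≡ 620 (mod 840).
Verify: 620 mod 14 = 4, 620 mod 15 = 5, 620 mod 8 = 4.

x ≡ 620 (mod 840).


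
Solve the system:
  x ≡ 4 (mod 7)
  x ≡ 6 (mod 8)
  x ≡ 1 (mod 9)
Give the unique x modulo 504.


Moduli 7, 8, 9 are pairwise coprime; by CRT there is a unique solution modulo M = 7 · 8 · 9 = 504.
Solve pairwise, accumulating the modulus:
  Start with x ≡ 4 (mod 7).
  Combine with x ≡ 6 (mod 8): since gcd(7, 8) = 1, we get a unique residue mod 56.
    Write x = 4 + 7·t and substitute into x ≡ 6 (mod 8): 7·t ≡ 6 − 4 = 2 (mod 8).
    The inverse of 7 mod 8 is 7 (since 7·7 = 49 = 6·8 + 1), so t ≡ 7·2 = 14 ≡ 6 (mod 8).
    Then x = 4 + 7·6 = 46, valid modulo lcm(7, 8) = 56: x ≡ 46 (mod 56).
  Combine with x ≡ 1 (mod 9): since gcd(56, 9) = 1, we get a unique residue mod 504.
    Write x = 46 + 56·t and substitute into x ≡ 1 (mod 9): 56·t ≡ 1 − 46 = -45 (mod 9).
    Reduce coefficients mod 9: 2·t ≡ 0 (mod 9).
    The inverse of 2 mod 9 is 5 (since 2·5 = 10 = 1·9 + 1), so t ≡ 5·0 = 0 ≡ 0 (mod 9).
    Then x = 46 + 56·0 = 46, valid modulo lcm(56, 9) = 504: x ≡ 46 (mod 504).
Verify: 46 mod 7 = 4 ✓, 46 mod 8 = 6 ✓, 46 mod 9 = 1 ✓.

x ≡ 46 (mod 504).


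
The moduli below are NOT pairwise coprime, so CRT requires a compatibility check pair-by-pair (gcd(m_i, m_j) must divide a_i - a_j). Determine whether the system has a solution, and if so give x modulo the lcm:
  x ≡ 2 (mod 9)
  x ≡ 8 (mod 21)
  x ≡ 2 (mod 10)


Moduli 9, 21, 10 are not pairwise coprime, so CRT works modulo lcm(m_i) when all pairwise compatibility conditions hold.
Pairwise compatibility: gcd(m_i, m_j) must divide a_i - a_j for every pair.
Merge one congruence at a time:
  Start: x ≡ 2 (mod 9).
  Combine with x ≡ 8 (mod 21): gcd(9, 21) = 3; 8 - 2 = 6, which IS divisible by 3, so compatible.
    Write x = 2 + 9·t and substitute into x ≡ 8 (mod 21): 9·t ≡ 8 − 2 = 6 (mod 21).
    Divide the congruence (and modulus) by g = 3: 3·t ≡ 2 (mod 7).
    The inverse of 3 mod 7 is 5 (since 3·5 = 15 = 2·7 + 1), so t ≡ 5·2 = 10 ≡ 3 (mod 7).
    Then x = 2 + 9·3 = 29, valid modulo lcm(9, 21) = 63: x ≡ 29 (mod 63).
  Combine with x ≡ 2 (mod 10): gcd(63, 10) = 1; 2 - 29 = -27, which IS divisible by 1, so compatible.
    Write x = 29 + 63·t and substitute into x ≡ 2 (mod 10): 63·t ≡ 2 − 29 = -27 (mod 10).
    Reduce coefficients mod 10: 3·t ≡ 3 (mod 10).
    The inverse of 3 mod 10 is 7 (since 3·7 = 21 = 2·10 + 1), so t ≡ 7·3 = 21 ≡ 1 (mod 10).
    Then x = 29 + 63·1 = 92, valid modulo lcm(63, 10) = 630: x ≡ 92 (mod 630).
Verify: 92 mod 9 = 2, 92 mod 21 = 8, 92 mod 10 = 2.

x ≡ 92 (mod 630).


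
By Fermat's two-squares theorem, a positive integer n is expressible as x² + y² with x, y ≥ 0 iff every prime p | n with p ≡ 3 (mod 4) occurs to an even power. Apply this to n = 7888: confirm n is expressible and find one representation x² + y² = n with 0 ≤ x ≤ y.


Step 1: Factor n = 7888 = 2^4 · 17 · 29.
Step 2: Check the mod-4 condition on each prime factor: 2 = 2 (special); 17 ≡ 1 (mod 4), exponent 1; 29 ≡ 1 (mod 4), exponent 1.
All primes ≡ 3 (mod 4) appear to even exponent (or don't appear), so by the two-squares theorem n IS expressible as a sum of two squares.
Step 3: Build a representation. Group n = k² · m with k = 4 and m = 17 · 29 = 493 (a product of primes ≡ 1 (mod 4)); a representation of m scales to one of n via (k·x)² + (k·y)² = k²(x² + y²). Each prime p ≡ 1 (mod 4) is itself a sum of two squares; find a² by testing p − a² for a perfect square:
  17: 17 − 1² = 16 = 4² ⇒ 17 = 1² + 4².
  29: 29 − 1² = 28, 29 − 2² = 25 = 5² ⇒ 29 = 2² + 5².
  Combine using the Brahmagupta–Fibonacci identity (a² + b²)(c² + d²) = (ac − bd)² + (ad + bc)² = (ac + bd)² + (ad − bc)²:
  17 · 29 = 493: from (1² + 4²)(2² + 5²), take (1·2 − 4·5, 1·5 + 4·2) = (2 − 20, 5 + 8) = (-18, 13); dropping signs (only squares matter) gives (18, 13); check 18² + 13² = 324 + 169 = 493 ✓.
  Scale by k = 4: (4·18, 4·13) = (72, 52).
Step 4: Order so x ≤ y and verify: 52² + 72² = 2704 + 5184 = 7888 = n. ✓

n = 7888 = 52² + 72² (one valid representation with x ≤ y).


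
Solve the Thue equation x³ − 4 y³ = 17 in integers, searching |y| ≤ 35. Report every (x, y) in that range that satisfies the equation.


The equation is x³ - 4y³ = 17. For fixed y, x³ = 4·y³ + 17, so a solution requires the RHS to be a perfect cube.
Strategy: iterate y from -35 to 35, compute RHS = 4·y³ + 17, and check whether it is a (positive or negative) perfect cube.
Check small values of y:
  y = 0: RHS = 17 is not a perfect cube.
  y = 1: RHS = 21 is not a perfect cube.
  y = -1: RHS = 13 is not a perfect cube.
  y = 2: RHS = 49 is not a perfect cube.
  y = -2: RHS = -15 is not a perfect cube.
  y = 3: RHS = 125 = (5)³ ⇒ x = 5 works.
  y = -3: RHS = -91 is not a perfect cube.
Continuing the search up to |y| = 35 finds no further solutions beyond those listed.
Collected solutions: (5, 3).

Solutions (with |y| ≤ 35): (5, 3).


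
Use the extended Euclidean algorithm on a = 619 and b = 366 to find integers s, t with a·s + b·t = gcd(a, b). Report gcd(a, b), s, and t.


Euclidean algorithm on (619, 366) — divide until remainder is 0:
  619 = 1 · 366 + 253
  366 = 1 · 253 + 113
  253 = 2 · 113 + 27
  113 = 4 · 27 + 5
  27 = 5 · 5 + 2
  5 = 2 · 2 + 1
  2 = 2 · 1 + 0
gcd(619, 366) = 1.
Track Bezout coefficients alongside the remainders: start with r₀ = 619 = a·1 + b·0 (s = 1, t = 0) and r₁ = 366 = a·0 + b·1 (s = 0, t = 1); each new remainder r_{k+1} = r_{k-1} − q_k·r_k inherits s_{k+1} = s_{k-1} − q_k·s_k, t_{k+1} = t_{k-1} − q_k·t_k, so r_k = a·s_k + b·t_k at every step:
  q = 1: r = 253, s = 1 − 1·0 = 1, t = 0 − 1·1 = -1  (check: 619·1 + 366·(-1) = 253)
  q = 1: r = 113, s = 0 − 1·1 = -1, t = 1 − 1·(-1) = 2  (check: 619·(-1) + 366·2 = 113)
  q = 2: r = 27, s = 1 − 2·(-1) = 3, t = -1 − 2·2 = -5  (check: 619·3 + 366·(-5) = 27)
  q = 4: r = 5, s = -1 − 4·3 = -13, t = 2 − 4·(-5) = 22  (check: 619·(-13) + 366·22 = 5)
  q = 5: r = 2, s = 3 − 5·(-13) = 68, t = -5 − 5·22 = -115  (check: 619·68 + 366·(-115) = 2)
  q = 2: r = 1, s = -13 − 2·68 = -149, t = 22 − 2·(-115) = 252  (check: 619·(-149) + 366·252 = 1)
The row with r = 1 (the gcd) gives the Bezout coefficients s = -149, t = 252.
Result: 619 · (-149) + 366 · (252) = 1.

gcd(619, 366) = 1; s = -149, t = 252 (check: 619·(-149) + 366·252 = 1).


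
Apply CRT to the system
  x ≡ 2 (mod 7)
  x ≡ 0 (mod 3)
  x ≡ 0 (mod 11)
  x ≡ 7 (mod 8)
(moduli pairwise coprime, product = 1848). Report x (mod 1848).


Product of moduli M = 7 · 3 · 11 · 8 = 1848.
Merge one congruence at a time:
  Start: x ≡ 2 (mod 7).
  Combine with x ≡ 0 (mod 3); new modulus lcm = 21.
    Write x = 2 + 7·t and substitute into x ≡ 0 (mod 3): 7·t ≡ 0 − 2 = -2 (mod 3).
    Reduce coefficients mod 3: 1·t ≡ 1 (mod 3).
    So t ≡ 1 (mod 3).
    Then x = 2 + 7·1 = 9, valid modulo lcm(7, 3) = 21: x ≡ 9 (mod 21).
  Combine with x ≡ 0 (mod 11); new modulus lcm = 231.
    Write x = 9 + 21·t and substitute into x ≡ 0 (mod 11): 21·t ≡ 0 − 9 = -9 (mod 11).
    Reduce coefficients mod 11: 10·t ≡ 2 (mod 11).
    The inverse of 10 mod 11 is 10 (since 10·10 = 100 = 9·11 + 1), so t ≡ 10·2 = 20 ≡ 9 (mod 11).
    Then x = 9 + 21·9 = 198, valid modulo lcm(21, 11) = 231: x ≡ 198 (mod 231).
  Combine with x ≡ 7 (mod 8); new modulus lcm = 1848.
    Write x = 198 + 231·t and substitute into x ≡ 7 (mod 8): 231·t ≡ 7 − 198 = -191 (mod 8).
    Reduce coefficients mod 8: 7·t ≡ 1 (mod 8).
    The inverse of 7 mod 8 is 7 (since 7·7 = 49 = 6·8 + 1), so t ≡ 7·1 = 7 ≡ 7 (mod 8).
    Then x = 198 + 231·7 = 1815, valid modulo lcm(231, 8) = 1848: x ≡ 1815 (mod 1848).
Verify against each original: 1815 mod 7 = 2, 1815 mod 3 = 0, 1815 mod 11 = 0, 1815 mod 8 = 7.

x ≡ 1815 (mod 1848).


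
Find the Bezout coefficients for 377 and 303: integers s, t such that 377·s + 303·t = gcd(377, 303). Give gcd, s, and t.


Euclidean algorithm on (377, 303) — divide until remainder is 0:
  377 = 1 · 303 + 74
  303 = 4 · 74 + 7
  74 = 10 · 7 + 4
  7 = 1 · 4 + 3
  4 = 1 · 3 + 1
  3 = 3 · 1 + 0
gcd(377, 303) = 1.
Track Bezout coefficients alongside the remainders: start with r₀ = 377 = a·1 + b·0 (s = 1, t = 0) and r₁ = 303 = a·0 + b·1 (s = 0, t = 1); each new remainder r_{k+1} = r_{k-1} − q_k·r_k inherits s_{k+1} = s_{k-1} − q_k·s_k, t_{k+1} = t_{k-1} − q_k·t_k, so r_k = a·s_k + b·t_k at every step:
  q = 1: r = 74, s = 1 − 1·0 = 1, t = 0 − 1·1 = -1  (check: 377·1 + 303·(-1) = 74)
  q = 4: r = 7, s = 0 − 4·1 = -4, t = 1 − 4·(-1) = 5  (check: 377·(-4) + 303·5 = 7)
  q = 10: r = 4, s = 1 − 10·(-4) = 41, t = -1 − 10·5 = -51  (check: 377·41 + 303·(-51) = 4)
  q = 1: r = 3, s = -4 − 1·41 = -45, t = 5 − 1·(-51) = 56  (check: 377·(-45) + 303·56 = 3)
  q = 1: r = 1, s = 41 − 1·(-45) = 86, t = -51 − 1·56 = -107  (check: 377·86 + 303·(-107) = 1)
The row with r = 1 (the gcd) gives the Bezout coefficients s = 86, t = -107.
Result: 377 · (86) + 303 · (-107) = 1.

gcd(377, 303) = 1; s = 86, t = -107 (check: 377·86 + 303·(-107) = 1).


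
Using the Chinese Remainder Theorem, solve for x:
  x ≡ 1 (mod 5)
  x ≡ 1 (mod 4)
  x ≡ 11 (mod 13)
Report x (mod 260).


Moduli 5, 4, 13 are pairwise coprime; by CRT there is a unique solution modulo M = 5 · 4 · 13 = 260.
Solve pairwise, accumulating the modulus:
  Start with x ≡ 1 (mod 5).
  Combine with x ≡ 1 (mod 4): since gcd(5, 4) = 1, we get a unique residue mod 20.
    Write x = 1 + 5·t and substitute into x ≡ 1 (mod 4): 5·t ≡ 1 − 1 = 0 (mod 4).
    Reduce coefficients mod 4: 1·t ≡ 0 (mod 4).
    So t ≡ 0 (mod 4).
    Then x = 1 + 5·0 = 1, valid modulo lcm(5, 4) = 20: x ≡ 1 (mod 20).
  Combine with x ≡ 11 (mod 13): since gcd(20, 13) = 1, we get a unique residue mod 260.
    Write x = 1 + 20·t and substitute into x ≡ 11 (mod 13): 20·t ≡ 11 − 1 = 10 (mod 13).
    Reduce coefficients mod 13: 7·t ≡ 10 (mod 13).
    The inverse of 7 mod 13 is 2 (since 7·2 = 14 = 1·13 + 1), so t ≡ 2·10 = 20 ≡ 7 (mod 13).
    Then x = 1 + 20·7 = 141, valid modulo lcm(20, 13) = 260: x ≡ 141 (mod 260).
Verify: 141 mod 5 = 1 ✓, 141 mod 4 = 1 ✓, 141 mod 13 = 11 ✓.

x ≡ 141 (mod 260).


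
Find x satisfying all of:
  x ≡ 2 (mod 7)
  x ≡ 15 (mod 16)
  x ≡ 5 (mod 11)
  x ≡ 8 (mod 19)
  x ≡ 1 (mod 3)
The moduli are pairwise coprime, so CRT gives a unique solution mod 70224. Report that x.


Product of moduli M = 7 · 16 · 11 · 19 · 3 = 70224.
Merge one congruence at a time:
  Start: x ≡ 2 (mod 7).
  Combine with x ≡ 15 (mod 16); new modulus lcm = 112.
    Write x = 2 + 7·t and substitute into x ≡ 15 (mod 16): 7·t ≡ 15 − 2 = 13 (mod 16).
    The inverse of 7 mod 16 is 7 (since 7·7 = 49 = 3·16 + 1), so t ≡ 7·13 = 91 ≡ 11 (mod 16).
    Then x = 2 + 7·11 = 79, valid modulo lcm(7, 16) = 112: x ≡ 79 (mod 112).
  Combine with x ≡ 5 (mod 11); new modulus lcm = 1232.
    Write x = 79 + 112·t and substitute into x ≡ 5 (mod 11): 112·t ≡ 5 − 79 = -74 (mod 11).
    Reduce coefficients mod 11: 2·t ≡ 3 (mod 11).
    The inverse of 2 mod 11 is 6 (since 2·6 = 12 = 1·11 + 1), so t ≡ 6·3 = 18 ≡ 7 (mod 11).
    Then x = 79 + 112·7 = 863, valid modulo lcm(112, 11) = 1232: x ≡ 863 (mod 1232).
  Combine with x ≡ 8 (mod 19); new modulus lcm = 23408.
    Write x = 863 + 1232·t and substitute into x ≡ 8 (mod 19): 1232·t ≡ 8 − 863 = -855 (mod 19).
    Reduce coefficients mod 19: 16·t ≡ 0 (mod 19).
    The inverse of 16 mod 19 is 6 (since 16·6 = 96 = 5·19 + 1), so t ≡ 6·0 = 0 ≡ 0 (mod 19).
    Then x = 863 + 1232·0 = 863, valid modulo lcm(1232, 19) = 23408: x ≡ 863 (mod 23408).
  Combine with x ≡ 1 (mod 3); new modulus lcm = 70224.
    Write x = 863 + 23408·t and substitute into x ≡ 1 (mod 3): 23408·t ≡ 1 − 863 = -862 (mod 3).
    Reduce coefficients mod 3: 2·t ≡ 2 (mod 3).
    The inverse of 2 mod 3 is 2 (since 2·2 = 4 = 1·3 + 1), so t ≡ 2·2 = 4 ≡ 1 (mod 3).
    Then x = 863 + 23408·1 = 24271, valid modulo lcm(23408, 3) = 70224: x ≡ 24271 (mod 70224).
Verify against each original: 24271 mod 7 = 2, 24271 mod 16 = 15, 24271 mod 11 = 5, 24271 mod 19 = 8, 24271 mod 3 = 1.

x ≡ 24271 (mod 70224).
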